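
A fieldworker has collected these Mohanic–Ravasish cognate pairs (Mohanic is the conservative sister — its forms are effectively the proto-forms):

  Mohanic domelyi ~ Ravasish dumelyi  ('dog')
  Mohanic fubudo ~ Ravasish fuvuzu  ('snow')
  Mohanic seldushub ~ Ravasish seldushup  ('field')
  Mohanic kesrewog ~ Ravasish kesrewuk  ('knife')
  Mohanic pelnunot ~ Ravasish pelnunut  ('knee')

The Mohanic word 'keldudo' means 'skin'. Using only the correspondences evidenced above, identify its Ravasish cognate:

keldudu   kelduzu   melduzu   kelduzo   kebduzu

kelduzu

fubudo ~ fuvuzu — Mohanic d corresponds to Ravasish z between vowels (before a back vowel).
fubudo ~ fuvuzu — Mohanic o corresponds to Ravasish u word-finally.
Applying these to Mohanic 'keldudo':
  keldudo → kelduzo   (d→z between vowels (before a back vowel))
  kelduzo → kelduzu   (o→u word-finally)
So the Ravasish cognate is 'kelduzu'.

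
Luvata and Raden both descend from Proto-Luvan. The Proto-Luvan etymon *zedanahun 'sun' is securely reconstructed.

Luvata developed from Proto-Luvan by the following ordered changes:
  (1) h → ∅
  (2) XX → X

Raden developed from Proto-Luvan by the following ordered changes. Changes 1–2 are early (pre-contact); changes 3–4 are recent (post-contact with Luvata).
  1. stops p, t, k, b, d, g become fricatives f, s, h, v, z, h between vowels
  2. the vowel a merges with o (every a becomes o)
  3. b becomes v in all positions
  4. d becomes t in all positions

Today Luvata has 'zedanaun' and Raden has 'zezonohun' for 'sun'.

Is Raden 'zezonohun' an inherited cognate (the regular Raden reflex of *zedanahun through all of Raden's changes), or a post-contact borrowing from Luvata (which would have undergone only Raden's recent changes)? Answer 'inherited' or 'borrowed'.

If inherited, *zedanahun would pass through all of Raden's changes:
Raden: *zedanahun
  zedanahun → zezanahun   [intervocalic lenition]
  zezanahun → zezonohun   [vowel merger]
  zezonohun (rule 3 does not apply)
  zezonohun (rule 4 does not apply)
  giving Raden zezonohun.
If borrowed from Luvata 'zedanaun' after the early changes, it would undergo only the recent ones:
  rule 3 (unconditioned shift): no change (zedanaun)
  rule 4 (unconditioned shift): zedanaun → zetanaun
  ⇒ as a loan: zetanaun
Raden 'zezonohun' matches the inherited outcome exactly, so it is an inherited cognate, not a loan.

inherited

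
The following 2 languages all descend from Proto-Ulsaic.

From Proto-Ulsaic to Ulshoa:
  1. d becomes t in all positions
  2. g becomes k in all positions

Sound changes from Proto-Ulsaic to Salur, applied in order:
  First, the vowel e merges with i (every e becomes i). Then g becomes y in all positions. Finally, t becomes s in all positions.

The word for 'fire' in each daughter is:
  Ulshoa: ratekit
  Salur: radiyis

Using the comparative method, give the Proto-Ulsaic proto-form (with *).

Position 7: Ulshoa has t, Salur has s. Taking the neighbouring segments as reconstructed: Ulshoa t could go back to *t or *d; Salur s could go back to *t or *s — the one source consistent with every daughter is *t.
Position 5: Ulshoa has k, Salur has y. Taking the neighbouring segments as reconstructed: Ulshoa k could go back to *k or *g; Salur y could go back to *g or *y — the one source consistent with every daughter is *g.
Continuing position by position gives *radegit; check it forward:
Ulshoa: *radegit > rategit > ratekit  (by unconditioned shift, unconditioned shift)
Salur: *radegit > radigit > radiyit > radiyis  (by vowel merger, unconditioned shift, unconditioned shift)
Only *radegit yields all of Ulshoa ratekit, Salur radiyis.

*radegit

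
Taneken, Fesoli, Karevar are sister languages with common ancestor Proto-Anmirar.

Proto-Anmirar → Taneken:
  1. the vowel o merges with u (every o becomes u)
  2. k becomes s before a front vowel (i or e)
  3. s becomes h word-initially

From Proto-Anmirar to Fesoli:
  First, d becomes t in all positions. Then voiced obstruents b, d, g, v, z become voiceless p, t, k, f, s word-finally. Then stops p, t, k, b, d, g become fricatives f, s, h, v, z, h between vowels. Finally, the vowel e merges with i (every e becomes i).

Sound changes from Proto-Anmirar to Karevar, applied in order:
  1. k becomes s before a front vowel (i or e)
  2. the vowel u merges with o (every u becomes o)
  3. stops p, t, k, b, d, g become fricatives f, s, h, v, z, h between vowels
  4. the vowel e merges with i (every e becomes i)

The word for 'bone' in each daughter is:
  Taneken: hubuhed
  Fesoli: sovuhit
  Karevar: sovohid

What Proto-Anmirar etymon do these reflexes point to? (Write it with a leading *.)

Position 6: Taneken has e, Fesoli has i, Karevar has i. Taneken preserves e here (none of its changes turn any other segment into e), so the proto-segment is *e.
Position 3: Taneken has b, Fesoli has v, Karevar has v. Taneken preserves b here (none of its changes turn any other segment into b), so the proto-segment is *b.
Continuing position by position gives *sobuhed; check it forward:
Taneken: *sobuhed
  sobuhed → subuhed   [vowel merger]
  subuhed (rule 2 does not apply)
  subuhed → hubuhed   [debuccalisation]
  giving Taneken hubuhed.
Fesoli: *sobuhed
  sobuhed → sobuhet   [unconditioned shift]
  sobuhet (rule 2 does not apply)
  sobuhet → sovuhet   [intervocalic lenition]
  sovuhet → sovuhit   [vowel merger]
  giving Fesoli sovuhit.
Karevar: start from *sobuhed.
  rule 1: no change — sobuhed
  rule 2 (vowel merger): sobuhed → sobohed
  rule 3 (intervocalic lenition): sobohed → sovohed
  rule 4 (vowel merger): sovohed → sovohid
  ⇒ Karevar sovohid
Only *sobuhed yields all of Taneken hubuhed, Fesoli sovuhit, Karevar sovohid.

*sobuhed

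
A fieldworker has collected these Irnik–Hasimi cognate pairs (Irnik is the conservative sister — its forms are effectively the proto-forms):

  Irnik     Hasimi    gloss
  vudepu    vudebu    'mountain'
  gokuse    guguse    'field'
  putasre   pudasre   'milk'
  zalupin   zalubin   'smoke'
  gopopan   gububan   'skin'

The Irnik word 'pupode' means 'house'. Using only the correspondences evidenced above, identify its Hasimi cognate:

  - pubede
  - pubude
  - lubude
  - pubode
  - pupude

pubude

gopopan ~ gububan — Irnik p corresponds to Hasimi b between vowels (before a back vowel).
gokuse ~ guguse — Irnik o corresponds to Hasimi u after a consonant, before a consonant other than r, m, n, p, b, f, v.
Applying these to Irnik 'pupode':
  pupode → pubode   (p→b between vowels (before a back vowel))
  pubode → pubude   (o→u after a consonant, before a consonant other than r, m, n, p, b, f, v)
So the Hasimi cognate is 'pubude'.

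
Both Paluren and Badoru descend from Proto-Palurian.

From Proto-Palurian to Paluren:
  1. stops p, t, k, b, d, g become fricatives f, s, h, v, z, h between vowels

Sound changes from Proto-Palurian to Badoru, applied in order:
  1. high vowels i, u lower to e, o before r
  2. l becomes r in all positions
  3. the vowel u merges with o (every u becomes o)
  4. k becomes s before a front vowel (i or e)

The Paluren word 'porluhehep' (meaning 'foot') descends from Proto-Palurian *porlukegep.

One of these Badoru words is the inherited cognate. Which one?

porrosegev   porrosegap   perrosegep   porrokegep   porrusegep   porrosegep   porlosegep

porrosegep

Badoru: start from *porlukegep.
  rule 1: no change — porlukegep
  rule 2 (unconditioned shift): porlukegep → porrukegep
  rule 3 (vowel merger): porrukegep → porrokegep
  rule 4 (palatalisation): porrokegep → porrosegep
  ⇒ Badoru porrosegep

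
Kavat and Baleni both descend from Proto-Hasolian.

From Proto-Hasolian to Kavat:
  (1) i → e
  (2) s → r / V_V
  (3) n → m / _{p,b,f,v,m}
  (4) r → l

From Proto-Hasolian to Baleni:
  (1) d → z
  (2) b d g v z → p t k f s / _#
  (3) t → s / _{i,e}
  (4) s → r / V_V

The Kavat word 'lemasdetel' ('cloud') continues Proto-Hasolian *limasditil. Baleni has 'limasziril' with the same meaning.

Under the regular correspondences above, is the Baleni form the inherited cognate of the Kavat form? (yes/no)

Derive the expected Baleni reflex of *limasditil:
Baleni: *limasditil > limaszitil > limaszisil > limasziril  (by unconditioned shift, palatalisation, rhotacism)
Baleni 'limasziril' matches the regular reflex exactly, so the pair is cognate.

yes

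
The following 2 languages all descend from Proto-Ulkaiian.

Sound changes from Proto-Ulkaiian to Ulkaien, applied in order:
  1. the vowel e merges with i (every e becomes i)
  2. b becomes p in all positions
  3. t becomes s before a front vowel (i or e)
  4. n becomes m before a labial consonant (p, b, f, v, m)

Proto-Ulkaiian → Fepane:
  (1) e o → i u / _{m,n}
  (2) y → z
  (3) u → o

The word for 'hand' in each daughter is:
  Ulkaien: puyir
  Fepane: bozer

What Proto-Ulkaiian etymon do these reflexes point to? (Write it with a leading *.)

*buyer

Position 2: Ulkaien has u, Fepane has o. Ulkaien preserves u here (none of its changes turn any other segment into u), so the proto-segment is *u.
Position 1: Ulkaien has p, Fepane has b. Fepane preserves b here (none of its changes turn any other segment into b), so the proto-segment is *b.
This points to *buyer. Verify forward in each daughter:
Ulkaien: *buyer
  buyer → buyir   [vowel merger]
  buyir → puyir   [unconditioned shift]
  puyir (rule 3 does not apply)
  puyir (rule 4 does not apply)
  giving Ulkaien puyir.
Fepane: *buyer > buzer > bozer  (by unconditioned shift, vowel merger)
No other proto-form is consistent with every reflex, so the reconstruction is *buyer.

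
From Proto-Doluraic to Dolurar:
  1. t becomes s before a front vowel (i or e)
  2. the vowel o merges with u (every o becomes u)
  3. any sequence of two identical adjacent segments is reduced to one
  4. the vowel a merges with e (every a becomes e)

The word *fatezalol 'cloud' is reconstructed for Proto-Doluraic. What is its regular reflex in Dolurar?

Dolurar: start from *fatezalol.
  rule 1 (palatalisation): fatezalol → fasezalol
  rule 2 (vowel merger): fasezalol → fasezalul
  rule 3: no change — fasezalul
  rule 4 (vowel merger): fasezalul → fesezelul
  ⇒ Dolurar fesezelul

fesezelul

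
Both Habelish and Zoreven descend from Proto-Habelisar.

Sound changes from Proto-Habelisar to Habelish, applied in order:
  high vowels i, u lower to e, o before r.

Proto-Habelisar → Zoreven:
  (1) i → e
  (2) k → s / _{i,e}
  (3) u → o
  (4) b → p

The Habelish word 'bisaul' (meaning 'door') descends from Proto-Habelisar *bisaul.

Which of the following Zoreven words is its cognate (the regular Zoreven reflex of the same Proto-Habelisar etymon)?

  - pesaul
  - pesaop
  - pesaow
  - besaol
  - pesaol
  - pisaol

Zoreven: *bisaul
  bisaul → besaul   [vowel merger]
  besaul (rule 2 does not apply)
  besaul → besaol   [vowel merger]
  besaol → pesaol   [unconditioned shift]
  giving Zoreven pesaol.
Among the options, 'pesaol' alone shows every Zoreven change applied in order.

pesaol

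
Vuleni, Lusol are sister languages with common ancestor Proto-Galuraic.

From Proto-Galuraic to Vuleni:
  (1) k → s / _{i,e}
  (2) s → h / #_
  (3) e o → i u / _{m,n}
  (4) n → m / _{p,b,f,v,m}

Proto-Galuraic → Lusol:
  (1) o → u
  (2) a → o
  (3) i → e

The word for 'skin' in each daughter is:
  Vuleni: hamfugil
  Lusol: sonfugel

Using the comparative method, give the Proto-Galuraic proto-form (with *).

*sanfugil

Position 2: Vuleni has a, Lusol has o. Vuleni preserves a here (none of its changes turn any other segment into a), so the proto-segment is *a.
Position 7: Vuleni has i, Lusol has e. Taking the neighbouring segments as reconstructed: Vuleni i can only go back to *i; Lusol e could go back to *e or *i — the one source consistent with every daughter is *i.
Continuing position by position gives *sanfugil; check it forward:
Vuleni: *sanfugil > hanfugil > hamfugil  (by debuccalisation, nasal place assimilation)
Lusol: *sanfugil
  sanfugil (rule 1 does not apply)
  sanfugil → sonfugil   [vowel merger]
  sonfugil → sonfugel   [vowel merger]
  giving Lusol sonfugel.
*sanfugil is the unique common source.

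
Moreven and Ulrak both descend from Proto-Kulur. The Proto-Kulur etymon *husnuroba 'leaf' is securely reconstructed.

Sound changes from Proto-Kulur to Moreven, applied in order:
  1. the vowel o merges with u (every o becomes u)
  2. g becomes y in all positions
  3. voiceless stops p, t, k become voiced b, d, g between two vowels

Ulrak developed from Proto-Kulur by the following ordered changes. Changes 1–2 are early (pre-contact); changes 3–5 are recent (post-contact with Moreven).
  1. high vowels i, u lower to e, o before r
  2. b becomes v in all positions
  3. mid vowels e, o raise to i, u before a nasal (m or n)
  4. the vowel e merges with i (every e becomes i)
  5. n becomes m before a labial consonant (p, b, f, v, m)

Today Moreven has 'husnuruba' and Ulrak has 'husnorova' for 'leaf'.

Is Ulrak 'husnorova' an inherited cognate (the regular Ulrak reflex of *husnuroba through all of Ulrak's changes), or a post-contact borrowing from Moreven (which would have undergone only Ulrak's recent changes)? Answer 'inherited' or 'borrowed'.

If inherited, *husnuroba would pass through all of Ulrak's changes:
Ulrak: *husnuroba
  husnuroba → husnoroba   [pre-rhotic lowering]
  husnoroba → husnorova   [unconditioned shift]
  husnorova (rule 3 does not apply)
  husnorova (rule 4 does not apply)
  husnorova (rule 5 does not apply)
  giving Ulrak husnorova.
If borrowed from Moreven 'husnuruba' after the early changes, it would undergo only the recent ones:
  rule 3 (pre-nasal raising): no change (husnuruba)
  rule 4 (vowel merger): no change (husnuruba)
  rule 5 (nasal place assimilation): no change (husnuruba)
  ⇒ as a loan: husnuruba
Ulrak 'husnorova' matches the inherited outcome exactly, so it is an inherited cognate, not a loan.

inherited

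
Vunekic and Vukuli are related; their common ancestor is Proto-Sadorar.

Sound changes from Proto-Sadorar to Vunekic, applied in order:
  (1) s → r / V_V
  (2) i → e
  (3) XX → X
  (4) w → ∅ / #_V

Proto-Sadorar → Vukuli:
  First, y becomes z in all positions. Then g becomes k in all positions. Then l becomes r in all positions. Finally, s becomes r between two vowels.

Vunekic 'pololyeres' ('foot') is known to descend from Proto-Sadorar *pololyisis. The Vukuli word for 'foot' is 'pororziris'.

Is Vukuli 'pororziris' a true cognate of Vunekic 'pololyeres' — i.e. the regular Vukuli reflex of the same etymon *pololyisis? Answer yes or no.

Derive the expected Vukuli reflex of *pololyisis:
Vukuli: *pololyisis
  pololyisis → pololzisis   [unconditioned shift]
  pololzisis (rule 2 does not apply)
  pololzisis → pororzisis   [unconditioned shift]
  pororzisis → pororziris   [rhotacism]
  giving Vukuli pororziris.
Vukuli 'pororziris' matches the regular reflex exactly, so the pair is cognate.

yes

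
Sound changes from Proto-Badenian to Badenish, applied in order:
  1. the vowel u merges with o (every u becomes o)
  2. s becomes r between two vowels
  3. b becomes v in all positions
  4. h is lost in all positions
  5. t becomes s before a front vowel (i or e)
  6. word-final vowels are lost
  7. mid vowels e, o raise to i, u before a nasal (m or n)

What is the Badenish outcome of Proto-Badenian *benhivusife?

vinivorif

Badenish: *benhivusife > benhivosife > benhivorife > venhivorife > venivorife > venivorif > vinivorif  (by vowel merger, rhotacism, unconditioned shift, h-loss, apocope, pre-nasal raising)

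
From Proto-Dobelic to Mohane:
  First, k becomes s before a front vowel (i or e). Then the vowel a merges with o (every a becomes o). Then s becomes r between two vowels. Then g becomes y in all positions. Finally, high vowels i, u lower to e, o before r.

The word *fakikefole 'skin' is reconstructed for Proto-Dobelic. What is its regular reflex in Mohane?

Mohane: *fakikefole > fasisefole > fosisefole > forirefole > forerefole  (by palatalisation, vowel merger, rhotacism, pre-rhotic lowering)

forerefole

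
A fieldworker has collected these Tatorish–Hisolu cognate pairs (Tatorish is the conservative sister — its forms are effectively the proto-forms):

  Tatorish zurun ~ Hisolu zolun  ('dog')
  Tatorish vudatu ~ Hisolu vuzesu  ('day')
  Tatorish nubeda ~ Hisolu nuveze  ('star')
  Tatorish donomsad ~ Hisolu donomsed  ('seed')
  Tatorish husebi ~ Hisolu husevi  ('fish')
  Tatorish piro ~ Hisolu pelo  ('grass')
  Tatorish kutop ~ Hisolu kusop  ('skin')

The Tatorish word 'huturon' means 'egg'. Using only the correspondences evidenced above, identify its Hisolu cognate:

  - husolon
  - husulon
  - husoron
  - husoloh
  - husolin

vudatu ~ vuzesu — Tatorish t corresponds to Hisolu s between vowels (before a back vowel).
zurun ~ zolun — Tatorish u corresponds to Hisolu o after a consonant, before r.
piro ~ pelo — Tatorish r corresponds to Hisolu l between vowels (before a back vowel).
Applying these to Tatorish 'huturon':
  huturon → husuron   (t→s between vowels (before a back vowel))
  husuron → husoron   (u→o after a consonant, before r)
  husoron → husolon   (r→l between vowels (before a back vowel))
So the Hisolu cognate is 'husolon'.

husolon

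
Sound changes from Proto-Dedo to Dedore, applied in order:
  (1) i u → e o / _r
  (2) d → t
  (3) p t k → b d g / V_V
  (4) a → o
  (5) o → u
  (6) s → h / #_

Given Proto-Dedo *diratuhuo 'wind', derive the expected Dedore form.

teruduhuu

Dedore: start from *diratuhuo.
  rule 1 (pre-rhotic lowering): diratuhuo → deratuhuo
  rule 2 (unconditioned shift): deratuhuo → teratuhuo
  rule 3 (intervocalic voicing): teratuhuo → teraduhuo
  rule 4 (vowel merger): teraduhuo → teroduhuo
  rule 5 (vowel merger): teroduhuo → teruduhuu
  rule 6: no change — teruduhuu
  ⇒ Dedore teruduhuu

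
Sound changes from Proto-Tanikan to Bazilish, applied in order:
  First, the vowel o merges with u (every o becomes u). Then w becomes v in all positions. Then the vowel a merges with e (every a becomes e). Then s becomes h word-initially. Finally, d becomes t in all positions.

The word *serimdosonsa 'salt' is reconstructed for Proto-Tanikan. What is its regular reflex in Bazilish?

Bazilish: *serimdosonsa
  serimdosonsa → serimdusunsa   [vowel merger]
  serimdusunsa (rule 2 does not apply)
  serimdusunsa → serimdusunse   [vowel merger]
  serimdusunse → herimdusunse   [debuccalisation]
  herimdusunse → herimtusunse   [unconditioned shift]
  giving Bazilish herimtusunse.

herimtusunse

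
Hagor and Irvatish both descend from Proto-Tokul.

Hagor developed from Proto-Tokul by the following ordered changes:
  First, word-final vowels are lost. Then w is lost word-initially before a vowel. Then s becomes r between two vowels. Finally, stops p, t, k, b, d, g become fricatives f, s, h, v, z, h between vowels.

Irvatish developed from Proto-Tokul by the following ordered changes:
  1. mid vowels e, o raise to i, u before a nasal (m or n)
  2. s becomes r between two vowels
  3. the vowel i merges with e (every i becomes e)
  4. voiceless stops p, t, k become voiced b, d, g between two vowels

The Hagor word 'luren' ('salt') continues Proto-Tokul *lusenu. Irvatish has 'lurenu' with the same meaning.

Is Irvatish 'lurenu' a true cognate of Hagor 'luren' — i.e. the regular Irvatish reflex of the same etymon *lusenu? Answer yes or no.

Derive the expected Irvatish reflex of *lusenu:
Irvatish: start from *lusenu.
  rule 1 (pre-nasal raising): lusenu → lusinu
  rule 2 (rhotacism): lusinu → lurinu
  rule 3 (vowel merger): lurinu → lurenu
  rule 4: no change — lurenu
  ⇒ Irvatish lurenu
Irvatish 'lurenu' matches the regular reflex exactly, so the pair is cognate.

yes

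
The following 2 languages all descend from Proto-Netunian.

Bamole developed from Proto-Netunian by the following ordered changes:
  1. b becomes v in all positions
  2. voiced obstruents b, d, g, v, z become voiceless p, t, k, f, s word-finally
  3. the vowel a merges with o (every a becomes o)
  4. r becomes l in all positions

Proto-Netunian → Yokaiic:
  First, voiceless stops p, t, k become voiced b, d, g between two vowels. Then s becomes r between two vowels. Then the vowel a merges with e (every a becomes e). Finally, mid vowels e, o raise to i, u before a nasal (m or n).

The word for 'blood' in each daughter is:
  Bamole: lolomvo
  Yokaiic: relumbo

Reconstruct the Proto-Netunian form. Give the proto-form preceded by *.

*ralombo

Position 4: Bamole has o, Yokaiic has u. Taking the neighbouring segments as reconstructed: Bamole o could go back to *a or *o; Yokaiic u could go back to *o or *u — the one source consistent with every daughter is *o.
Position 1: Bamole has l, Yokaiic has r. Taking the neighbouring segments as reconstructed: Bamole l could go back to *l or *r; Yokaiic r can only go back to *r — the one source consistent with every daughter is *r.
Verify the candidate proto-form against each daughter:
Bamole: start from *ralombo.
  rule 1 (unconditioned shift): ralombo → ralomvo
  rule 2: no change — ralomvo
  rule 3 (vowel merger): ralomvo → rolomvo
  rule 4 (unconditioned shift): rolomvo → lolomvo
  ⇒ Bamole lolomvo
Yokaiic: *ralombo > relombo > relumbo  (by vowel merger, pre-nasal raising)
Only *ralombo yields all of Bamole lolomvo, Yokaiic relumbo.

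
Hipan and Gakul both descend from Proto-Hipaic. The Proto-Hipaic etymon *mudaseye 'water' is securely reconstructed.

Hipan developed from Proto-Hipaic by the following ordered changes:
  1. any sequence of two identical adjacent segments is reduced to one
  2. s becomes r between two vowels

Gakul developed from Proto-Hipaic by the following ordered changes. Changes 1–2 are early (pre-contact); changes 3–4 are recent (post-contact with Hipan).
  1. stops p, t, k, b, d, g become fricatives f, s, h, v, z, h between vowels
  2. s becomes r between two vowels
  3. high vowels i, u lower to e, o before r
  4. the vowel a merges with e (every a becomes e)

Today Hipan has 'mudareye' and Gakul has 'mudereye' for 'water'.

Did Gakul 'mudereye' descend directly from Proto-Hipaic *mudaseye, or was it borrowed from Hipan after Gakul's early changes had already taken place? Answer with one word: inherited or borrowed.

borrowed

If inherited, *mudaseye would pass through all of Gakul's changes:
Gakul: *mudaseye
  mudaseye → muzaseye   [intervocalic lenition]
  muzaseye → muzareye   [rhotacism]
  muzareye (rule 3 does not apply)
  muzareye → muzereye   [vowel merger]
  giving Gakul muzereye.
If borrowed from Hipan 'mudareye' after the early changes, it would undergo only the recent ones:
  rule 3 (pre-rhotic lowering): no change (mudareye)
  rule 4 (vowel merger): mudareye → mudereye
  ⇒ as a loan: mudereye
Gakul 'mudereye' matches the loan outcome 'mudereye', not the inherited 'muzereye' — it skipped the early Gakul changes, so it was borrowed from Hipan.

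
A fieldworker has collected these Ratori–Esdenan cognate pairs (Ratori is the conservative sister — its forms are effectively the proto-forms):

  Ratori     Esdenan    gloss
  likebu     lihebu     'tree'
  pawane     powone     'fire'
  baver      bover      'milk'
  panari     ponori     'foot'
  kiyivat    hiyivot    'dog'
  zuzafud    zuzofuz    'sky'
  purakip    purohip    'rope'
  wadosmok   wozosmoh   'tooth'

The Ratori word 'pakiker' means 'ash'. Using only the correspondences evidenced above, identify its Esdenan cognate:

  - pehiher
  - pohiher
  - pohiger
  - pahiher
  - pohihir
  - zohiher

pohiher

pawane ~ powone, kiyivat ~ hiyivot — Ratori a corresponds to Esdenan o after a consonant, before a consonant other than r, m, n, p, b, f, v.
purakip ~ purohip — Ratori k corresponds to Esdenan h between vowels (before a front vowel).
likebu ~ lihebu — Ratori k corresponds to Esdenan h between vowels (before a front vowel).
Applying these to Ratori 'pakiker':
  pakiker → pokiker   (a→o after a consonant, before a consonant other than r, m, n, p, b, f, v)
  pokiker → pohiker   (k→h between vowels (before a front vowel))
  pohiker → pohiher   (k→h between vowels (before a front vowel))
So the Esdenan cognate is 'pohiher'.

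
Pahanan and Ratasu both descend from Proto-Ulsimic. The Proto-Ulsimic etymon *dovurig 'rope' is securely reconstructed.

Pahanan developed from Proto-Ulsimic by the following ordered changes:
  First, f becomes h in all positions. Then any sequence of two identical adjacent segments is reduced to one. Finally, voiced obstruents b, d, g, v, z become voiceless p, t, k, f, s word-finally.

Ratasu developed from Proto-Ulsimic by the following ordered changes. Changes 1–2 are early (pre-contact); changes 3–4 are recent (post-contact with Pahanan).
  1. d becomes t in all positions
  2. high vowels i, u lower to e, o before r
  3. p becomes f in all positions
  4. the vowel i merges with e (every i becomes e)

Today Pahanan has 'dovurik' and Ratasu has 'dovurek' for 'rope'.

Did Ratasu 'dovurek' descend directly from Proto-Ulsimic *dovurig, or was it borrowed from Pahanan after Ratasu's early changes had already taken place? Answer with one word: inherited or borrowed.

borrowed

If inherited, *dovurig would pass through all of Ratasu's changes:
Ratasu: *dovurig
  dovurig → tovurig   [unconditioned shift]
  tovurig → tovorig   [pre-rhotic lowering]
  tovorig (rule 3 does not apply)
  tovorig → tovoreg   [vowel merger]
  giving Ratasu tovoreg.
If borrowed from Pahanan 'dovurik' after the early changes, it would undergo only the recent ones:
  rule 3 (unconditioned shift): no change (dovurik)
  rule 4 (vowel merger): dovurik → dovurek
  ⇒ as a loan: dovurek
Ratasu 'dovurek' matches the loan outcome 'dovurek', not the inherited 'tovoreg' — it skipped the early Ratasu changes, so it was borrowed from Pahanan.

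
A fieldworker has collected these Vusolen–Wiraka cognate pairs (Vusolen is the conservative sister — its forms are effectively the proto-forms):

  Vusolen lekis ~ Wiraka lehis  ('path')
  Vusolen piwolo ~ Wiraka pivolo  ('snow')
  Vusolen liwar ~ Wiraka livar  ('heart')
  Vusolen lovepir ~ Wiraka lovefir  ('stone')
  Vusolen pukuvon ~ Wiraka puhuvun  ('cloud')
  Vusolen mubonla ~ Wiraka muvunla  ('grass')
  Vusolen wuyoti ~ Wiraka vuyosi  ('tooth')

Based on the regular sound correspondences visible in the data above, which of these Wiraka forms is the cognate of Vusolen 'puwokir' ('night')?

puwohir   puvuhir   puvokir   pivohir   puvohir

piwolo ~ pivolo — Vusolen w corresponds to Wiraka v between vowels (before a back vowel).
lekis ~ lehis — Vusolen k corresponds to Wiraka h between vowels (before a front vowel).
Applying these to Vusolen 'puwokir':
  puwokir → puvokir   (w→v between vowels (before a back vowel))
  puvokir → puvohir   (k→h between vowels (before a front vowel))
So the Wiraka cognate is 'puvohir'.

puvohir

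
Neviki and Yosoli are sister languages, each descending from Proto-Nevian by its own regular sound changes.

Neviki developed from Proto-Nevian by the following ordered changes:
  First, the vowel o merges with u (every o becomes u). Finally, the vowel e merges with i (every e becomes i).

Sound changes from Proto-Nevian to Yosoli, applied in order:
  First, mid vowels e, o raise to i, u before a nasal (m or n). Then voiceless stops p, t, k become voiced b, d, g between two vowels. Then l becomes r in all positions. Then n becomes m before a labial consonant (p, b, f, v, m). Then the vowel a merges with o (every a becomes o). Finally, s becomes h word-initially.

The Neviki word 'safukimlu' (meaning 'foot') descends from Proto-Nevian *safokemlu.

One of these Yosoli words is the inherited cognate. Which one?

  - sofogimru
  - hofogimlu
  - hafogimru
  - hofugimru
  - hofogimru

Yosoli: *safokemlu
  safokemlu → safokimlu   [pre-nasal raising]
  safokimlu → safogimlu   [intervocalic voicing]
  safogimlu → safogimru   [unconditioned shift]
  safogimru (rule 4 does not apply)
  safogimru → sofogimru   [vowel merger]
  sofogimru → hofogimru   [debuccalisation]
  giving Yosoli hofogimru.
Only 'hofogimru' matches the regular Yosoli development of *safokemlu.

hofogimru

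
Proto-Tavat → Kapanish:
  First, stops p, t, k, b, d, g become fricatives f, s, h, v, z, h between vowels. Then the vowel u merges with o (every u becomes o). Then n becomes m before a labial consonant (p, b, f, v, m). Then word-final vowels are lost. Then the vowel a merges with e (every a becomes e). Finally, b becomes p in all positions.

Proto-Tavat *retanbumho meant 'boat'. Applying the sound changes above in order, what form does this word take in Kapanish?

resempomh

Kapanish: start from *retanbumho.
  rule 1 (intervocalic lenition): retanbumho → resanbumho
  rule 2 (vowel merger): resanbumho → resanbomho
  rule 3 (nasal place assimilation): resanbomho → resambomho
  rule 4 (apocope): resambomho → resambomh
  rule 5 (vowel merger): resambomh → resembomh
  rule 6 (unconditioned shift): resembomh → resempomh
  ⇒ Kapanish resempomh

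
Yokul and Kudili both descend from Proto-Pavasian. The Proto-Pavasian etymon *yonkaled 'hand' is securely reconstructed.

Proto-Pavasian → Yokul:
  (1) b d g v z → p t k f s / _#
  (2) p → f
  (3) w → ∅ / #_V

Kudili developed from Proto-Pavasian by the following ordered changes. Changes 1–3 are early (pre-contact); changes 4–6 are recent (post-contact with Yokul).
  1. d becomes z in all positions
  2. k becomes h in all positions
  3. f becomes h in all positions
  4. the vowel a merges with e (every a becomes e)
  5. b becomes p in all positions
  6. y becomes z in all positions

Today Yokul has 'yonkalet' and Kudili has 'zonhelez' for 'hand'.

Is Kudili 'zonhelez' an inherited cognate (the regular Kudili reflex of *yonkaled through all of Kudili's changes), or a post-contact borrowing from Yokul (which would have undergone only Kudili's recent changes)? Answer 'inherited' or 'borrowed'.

If inherited, *yonkaled would pass through all of Kudili's changes:
Kudili: *yonkaled > yonkalez > yonhalez > yonhelez > zonhelez  (by unconditioned shift, unconditioned shift, vowel merger, unconditioned shift)
If borrowed from Yokul 'yonkalet' after the early changes, it would undergo only the recent ones:
  rule 4 (vowel merger): yonkalet → yonkelet
  rule 5 (unconditioned shift): no change (yonkelet)
  rule 6 (unconditioned shift): yonkelet → zonkelet
  ⇒ as a loan: zonkelet
Kudili 'zonhelez' matches the inherited outcome exactly, so it is an inherited cognate, not a loan.

inherited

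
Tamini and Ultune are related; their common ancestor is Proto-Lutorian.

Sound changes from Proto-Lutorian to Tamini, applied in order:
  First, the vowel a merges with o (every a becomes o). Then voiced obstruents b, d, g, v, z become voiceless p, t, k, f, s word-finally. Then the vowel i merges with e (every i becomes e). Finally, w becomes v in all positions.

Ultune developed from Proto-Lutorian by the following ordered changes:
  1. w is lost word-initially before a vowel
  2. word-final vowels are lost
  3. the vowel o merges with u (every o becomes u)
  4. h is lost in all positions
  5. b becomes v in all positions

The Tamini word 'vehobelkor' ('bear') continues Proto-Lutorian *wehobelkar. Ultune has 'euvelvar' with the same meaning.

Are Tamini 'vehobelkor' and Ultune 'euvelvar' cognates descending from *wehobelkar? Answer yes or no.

no

Derive the expected Ultune reflex of *wehobelkar:
Ultune: start from *wehobelkar.
  rule 1 (glide loss): wehobelkar → ehobelkar
  rule 2: no change — ehobelkar
  rule 3 (vowel merger): ehobelkar → ehubelkar
  rule 4 (h-loss): ehubelkar → eubelkar
  rule 5 (unconditioned shift): eubelkar → euvelkar
  ⇒ Ultune euvelkar
The regular Ultune reflex would be 'euvelkar', but the attested form is 'euvelvar'. The correspondence is irregular, so they are not cognates (the Ultune form has a different source).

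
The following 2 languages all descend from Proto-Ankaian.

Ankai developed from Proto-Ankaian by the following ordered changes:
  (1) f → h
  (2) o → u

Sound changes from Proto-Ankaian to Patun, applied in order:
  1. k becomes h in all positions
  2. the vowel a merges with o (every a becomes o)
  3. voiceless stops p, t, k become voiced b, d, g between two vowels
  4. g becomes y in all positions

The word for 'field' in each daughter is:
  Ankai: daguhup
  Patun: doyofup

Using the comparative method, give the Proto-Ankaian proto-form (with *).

*dagofup

Position 5: Ankai has h, Patun has f. Patun preserves f here (none of its changes turn any other segment into f), so the proto-segment is *f.
Position 2: Ankai has a, Patun has o. Ankai preserves a here (none of its changes turn any other segment into a), so the proto-segment is *a.
Position 4: Ankai has u, Patun has o. Taking the neighbouring segments as reconstructed: Ankai u could go back to *o or *u; Patun o could go back to *a or *o — the one source consistent with every daughter is *o.
Continuing position by position gives *dagofup; check it forward:
Ankai: start from *dagofup.
  rule 1 (unconditioned shift): dagofup → dagohup
  rule 2 (vowel merger): dagohup → daguhup
  ⇒ Ankai daguhup
Patun: *dagofup
  dagofup (rule 1 does not apply)
  dagofup → dogofup   [vowel merger]
  dogofup (rule 3 does not apply)
  dogofup → doyofup   [unconditioned shift]
  giving Patun doyofup.
No other proto-form is consistent with every reflex, so the reconstruction is *dagofup.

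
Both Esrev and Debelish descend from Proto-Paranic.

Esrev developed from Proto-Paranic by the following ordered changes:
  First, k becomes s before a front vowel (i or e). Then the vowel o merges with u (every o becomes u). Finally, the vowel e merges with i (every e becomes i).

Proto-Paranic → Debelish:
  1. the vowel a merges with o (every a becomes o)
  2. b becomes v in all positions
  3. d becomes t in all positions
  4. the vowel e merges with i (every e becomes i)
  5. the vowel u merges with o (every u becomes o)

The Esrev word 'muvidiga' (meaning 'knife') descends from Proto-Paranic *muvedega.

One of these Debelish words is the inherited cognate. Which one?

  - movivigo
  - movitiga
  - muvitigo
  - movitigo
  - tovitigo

Debelish: start from *muvedega.
  rule 1 (vowel merger): muvedega → muvedego
  rule 2: no change — muvedego
  rule 3 (unconditioned shift): muvedego → muvetego
  rule 4 (vowel merger): muvetego → muvitigo
  rule 5 (vowel merger): muvitigo → movitigo
  ⇒ Debelish movitigo
The other candidates each miss or misapply at least one Debelish change.

movitigo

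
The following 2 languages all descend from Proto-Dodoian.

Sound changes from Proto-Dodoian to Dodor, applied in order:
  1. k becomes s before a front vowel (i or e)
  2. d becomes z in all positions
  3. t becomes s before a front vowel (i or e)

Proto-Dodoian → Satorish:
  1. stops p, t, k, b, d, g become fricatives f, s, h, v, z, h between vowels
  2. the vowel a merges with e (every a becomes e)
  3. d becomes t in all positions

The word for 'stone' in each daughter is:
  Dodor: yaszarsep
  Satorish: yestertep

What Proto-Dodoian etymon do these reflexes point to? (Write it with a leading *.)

*yasdartep

Position 5: Dodor has a, Satorish has e. Dodor preserves a here (none of its changes turn any other segment into a), so the proto-segment is *a.
Position 7: Dodor has s, Satorish has t. Taking the neighbouring segments as reconstructed: Dodor s could go back to *t or *k or *s; Satorish t could go back to *t or *d — the one source consistent with every daughter is *t.
Position 4: Dodor has z, Satorish has t. Taking the neighbouring segments as reconstructed: Dodor z could go back to *d or *z; Satorish t could go back to *t or *d — the one source consistent with every daughter is *d.
Verify the candidate proto-form against each daughter:
Dodor: *yasdartep > yaszartep > yaszarsep  (by unconditioned shift, palatalisation)
Satorish: start from *yasdartep.
  rule 1: no change — yasdartep
  rule 2 (vowel merger): yasdartep → yesdertep
  rule 3 (unconditioned shift): yesdertep → yestertep
  ⇒ Satorish yestertep
*yasdartep is the unique common source.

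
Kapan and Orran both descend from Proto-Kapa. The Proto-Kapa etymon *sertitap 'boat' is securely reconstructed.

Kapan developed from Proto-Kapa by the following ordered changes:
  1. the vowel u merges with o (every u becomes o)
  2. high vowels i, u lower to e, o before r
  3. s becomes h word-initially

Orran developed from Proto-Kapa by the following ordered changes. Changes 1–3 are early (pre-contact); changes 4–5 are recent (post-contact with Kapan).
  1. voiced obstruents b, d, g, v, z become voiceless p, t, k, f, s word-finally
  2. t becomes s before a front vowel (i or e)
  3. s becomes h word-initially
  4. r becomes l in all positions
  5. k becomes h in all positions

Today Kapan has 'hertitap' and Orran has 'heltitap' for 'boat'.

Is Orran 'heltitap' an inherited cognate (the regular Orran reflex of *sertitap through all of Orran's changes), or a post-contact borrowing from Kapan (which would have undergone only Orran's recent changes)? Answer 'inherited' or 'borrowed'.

borrowed

If inherited, *sertitap would pass through all of Orran's changes:
Orran: start from *sertitap.
  rule 1: no change — sertitap
  rule 2 (palatalisation): sertitap → sersitap
  rule 3 (debuccalisation): sersitap → hersitap
  rule 4 (unconditioned shift): hersitap → helsitap
  rule 5: no change — helsitap
  ⇒ Orran helsitap
If borrowed from Kapan 'hertitap' after the early changes, it would undergo only the recent ones:
  rule 4 (unconditioned shift): hertitap → heltitap
  rule 5 (unconditioned shift): no change (heltitap)
  ⇒ as a loan: heltitap
Orran 'heltitap' matches the loan outcome 'heltitap', not the inherited 'helsitap' — it skipped the early Orran changes, so it was borrowed from Kapan.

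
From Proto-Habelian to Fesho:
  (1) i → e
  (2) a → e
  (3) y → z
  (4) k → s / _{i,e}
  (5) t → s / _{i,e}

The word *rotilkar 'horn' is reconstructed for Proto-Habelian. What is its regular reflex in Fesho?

Fesho: *rotilkar
  rotilkar → rotelkar   [vowel merger]
  rotelkar → rotelker   [vowel merger]
  rotelker (rule 3 does not apply)
  rotelker → rotelser   [palatalisation]
  rotelser → roselser   [palatalisation]
  giving Fesho roselser.

roselser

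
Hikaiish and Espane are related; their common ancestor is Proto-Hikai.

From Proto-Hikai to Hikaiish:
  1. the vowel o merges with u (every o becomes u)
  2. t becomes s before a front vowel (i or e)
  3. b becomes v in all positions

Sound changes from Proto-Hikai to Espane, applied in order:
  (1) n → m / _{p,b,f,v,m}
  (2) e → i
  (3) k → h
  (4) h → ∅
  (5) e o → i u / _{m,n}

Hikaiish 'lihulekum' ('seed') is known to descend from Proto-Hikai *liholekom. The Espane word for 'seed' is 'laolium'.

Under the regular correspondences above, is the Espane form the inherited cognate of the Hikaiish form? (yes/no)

Derive the expected Espane reflex of *liholekom:
Espane: *liholekom
  liholekom (rule 1 does not apply)
  liholekom → liholikom   [vowel merger]
  liholikom → liholihom   [unconditioned shift]
  liholihom → lioliom   [h-loss]
  lioliom → liolium   [pre-nasal raising]
  giving Espane liolium.
The regular Espane reflex would be 'liolium', but the attested form is 'laolium'. The correspondence is irregular, so they are not cognates (the Espane form has a different source).

no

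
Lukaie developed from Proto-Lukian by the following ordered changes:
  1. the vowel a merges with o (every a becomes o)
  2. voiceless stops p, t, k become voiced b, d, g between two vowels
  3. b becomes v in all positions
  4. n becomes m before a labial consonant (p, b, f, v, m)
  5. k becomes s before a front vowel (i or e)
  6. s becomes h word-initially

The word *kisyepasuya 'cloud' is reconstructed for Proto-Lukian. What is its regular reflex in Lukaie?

hisyevosuyo

Lukaie: *kisyepasuya
  kisyepasuya → kisyeposuyo   [vowel merger]
  kisyeposuyo → kisyebosuyo   [intervocalic voicing]
  kisyebosuyo → kisyevosuyo   [unconditioned shift]
  kisyevosuyo (rule 4 does not apply)
  kisyevosuyo → sisyevosuyo   [palatalisation]
  sisyevosuyo → hisyevosuyo   [debuccalisation]
  giving Lukaie hisyevosuyo.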